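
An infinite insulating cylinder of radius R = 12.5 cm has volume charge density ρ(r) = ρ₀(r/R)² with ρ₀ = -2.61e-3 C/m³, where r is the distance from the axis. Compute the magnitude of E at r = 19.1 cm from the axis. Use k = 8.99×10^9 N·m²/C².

By cylindrical symmetry E is radial; use a coaxial Gaussian cylinder of radius 19.1 cm and length L (r > R, full charge per length enclosed).
λ_enc = 2π ∫₀^R ρ₀(r'/R)^2 r' dr' = 2πρ₀R²/4 = -6.406×10^-5 C/m.
By Gauss's law (flux through the curved wall only), E·2πrL = λ_enc L/ε₀.
E = 2k|λ_enc|/r = 2(8.99×10^9)(6.406×10^-5)/(0.191) = 6.03e6 N/C.

E = 6.03×10^6 N/C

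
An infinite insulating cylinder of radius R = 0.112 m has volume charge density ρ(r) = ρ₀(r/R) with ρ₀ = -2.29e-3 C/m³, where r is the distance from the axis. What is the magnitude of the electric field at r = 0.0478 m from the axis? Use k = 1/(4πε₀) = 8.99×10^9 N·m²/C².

By cylindrical symmetry E is radial; use a coaxial Gaussian cylinder of radius 0.0478 m and length L (r < R).
Integrating ρ over the cross-section to radius r: λ_enc = (2πρ₀/R) ∫₀^r r'^2 dr' = 2πρ₀ r^3/(3·R) = -4.677×10^-6 C/m.
Gauss's law: E·2πrL = λ_enc L/ε₀.
E = 2k|λ_enc|/r = 2(8.99×10^9)(4.677×10^-6)/(0.0478) = 1.76×10^6 N/C.

1.76e6 N/C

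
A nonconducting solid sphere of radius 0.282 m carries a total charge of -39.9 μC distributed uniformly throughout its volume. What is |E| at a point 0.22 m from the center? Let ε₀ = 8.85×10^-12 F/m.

Use a concentric Gaussian sphere at r = 0.22 m (r < R).
Only the charge within r is enclosed: Q_enc = Q·(r/R)³ = (-39.9 μC)·(0.22 m/0.282 m)³ = -1.894×10^-5 C.
By Gauss's law, ∮E·dA = E·4πr² = Q_enc/ε₀.
E = |Q_enc|/(4πε₀r²) = (1.894×10^-5)/(4π·8.85×10^-12·(0.22)²) = 3.52×10^6 N/C.

3.52×10^6 N/C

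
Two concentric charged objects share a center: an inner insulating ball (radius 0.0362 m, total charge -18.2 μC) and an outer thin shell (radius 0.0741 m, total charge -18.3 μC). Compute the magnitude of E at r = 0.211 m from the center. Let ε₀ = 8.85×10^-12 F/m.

Use a concentric Gaussian sphere at r = 0.211 m (r > 0.0741 m, enclosing both).
Q_enc = (-18.2 μC) + (-18.3 μC) = -3.65×10^-5 C.
By Gauss's law, ∮E·dA = E·4πr² = Q_enc/ε₀.
E = |Q_enc|/(4πε₀r²) = (3.65e-5)/(4π·8.85×10^-12·(0.211)²) = 7.37×10^6 N/C.

7.37×10^6 N/C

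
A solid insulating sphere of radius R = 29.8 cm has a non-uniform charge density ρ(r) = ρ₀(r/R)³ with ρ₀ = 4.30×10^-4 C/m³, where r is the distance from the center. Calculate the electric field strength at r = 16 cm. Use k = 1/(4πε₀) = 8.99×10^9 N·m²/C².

2.01×10^5 N/C

Symmetry ⇒ E = E(r) r̂. Gaussian sphere of radius r = 16 cm (r < R).
Integrate the density: Q_enc = 4π ∫₀^r ρ₀(r'/R)^3 r'² dr' = 4πρ₀ r^6/(6·R³) = 5.71×10^-7 C.
Gauss's law: E·4πr² = Q_enc/ε₀.
E = k|Q_enc|/r² = (8.99×10^9)(5.71e-7)/(0.16)² = 2.01×10^5 N/C.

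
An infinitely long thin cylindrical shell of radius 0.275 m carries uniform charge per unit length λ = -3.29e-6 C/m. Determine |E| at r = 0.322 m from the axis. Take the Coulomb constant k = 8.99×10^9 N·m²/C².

Take a coaxial cylindrical Gaussian surface of radius r = 0.322 m and length L (r > 0.275 m).
The full line charge is enclosed: λ_enc = -3.29×10^-6 C/m.
Since E is radial and uniform over the curved surface, Φ = E·2πrL = Q_enc/ε₀ = λ_enc L/ε₀.
E = 2k|λ_enc|/r = 2(8.99×10^9)(3.29e-6)/(0.322) = 1.84e5 N/C.

|E| = 1.84×10^5 V/m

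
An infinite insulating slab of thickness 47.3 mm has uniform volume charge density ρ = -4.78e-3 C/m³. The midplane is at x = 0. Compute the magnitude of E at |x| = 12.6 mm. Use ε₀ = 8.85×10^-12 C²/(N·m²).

By symmetry E is perpendicular to the slab. A Gaussian pillbox from −12.6 mm to +12.6 mm (face area A) lies entirely within the slab.
Q_enc = ρ·(2x)·A and flux = 2EA, so 2EA = 2ρxA/ε₀ ⇒ E = |ρ|x/ε₀.
E = (4.78×10^-3)(0.0126)/(8.85×10^-12) = 6.81×10^6 N/C.

E ≈ 6.81e6 V/m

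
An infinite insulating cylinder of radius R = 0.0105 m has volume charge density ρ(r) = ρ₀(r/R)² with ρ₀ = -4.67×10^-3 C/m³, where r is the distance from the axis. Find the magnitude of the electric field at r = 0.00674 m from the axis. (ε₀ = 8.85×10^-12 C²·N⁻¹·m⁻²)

E ≈ 3.66×10^5 N/C

By cylindrical symmetry E is radial; use a coaxial Gaussian cylinder of radius 0.00674 m and length L (r < R).
Integrating ρ over the cross-section to radius r: λ_enc = (2πρ₀/R²) ∫₀^r r'^3 dr' = 2πρ₀ r^4/(4·R²) = -1.373e-7 C/m.
Gauss's law: E·2πrL = λ_enc L/ε₀.
E = |λ_enc|/(2πε₀r) = (1.373×10^-7)/(2π·8.85×10^-12·0.00674) = 3.66e5 N/C.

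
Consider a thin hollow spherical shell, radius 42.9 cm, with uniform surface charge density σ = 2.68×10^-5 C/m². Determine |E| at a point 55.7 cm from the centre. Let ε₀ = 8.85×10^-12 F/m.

|E| ≈ 1.80e6 V/m

Symmetry ⇒ E = E(r) r̂. Gaussian sphere of radius r = 55.7 cm (r > 42.9 cm).
The entire shell is enclosed: Q_enc = σ·4πR² = (2.68×10^-5)·4π·(0.429)² = 6.198e-5 C.
Since E is radial and uniform over the Gaussian sphere, Φ = E·4πr² = Q_enc/ε₀.
E = |Q_enc|/(4πε₀r²) = (6.198×10^-5)/(4π·8.85×10^-12·(0.557)²) = 1.80e6 N/C.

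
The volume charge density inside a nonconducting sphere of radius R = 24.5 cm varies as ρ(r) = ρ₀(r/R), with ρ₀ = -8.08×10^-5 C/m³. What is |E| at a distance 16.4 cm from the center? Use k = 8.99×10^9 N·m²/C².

By spherical symmetry E is radial; choose a Gaussian sphere of radius r = 16.4 cm (r < R).
Integrate the density: Q_enc = 4π ∫₀^r ρ₀(r'/R)^1 r'² dr' = 4πρ₀ r^4/(4·R) = -7.495e-7 C.
Applying ∮E·dA = Q_enc/ε₀ with Φ = E(4πr²):
E = k|Q_enc|/r² = (8.99×10^9)(7.495×10^-7)/(0.164)² = 2.51×10^5 N/C.

E = 2.51e5 V/m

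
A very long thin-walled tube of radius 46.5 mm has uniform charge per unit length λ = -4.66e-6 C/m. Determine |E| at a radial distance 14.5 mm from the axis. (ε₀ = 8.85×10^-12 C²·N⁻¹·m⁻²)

Take a coaxial cylindrical Gaussian surface of radius r = 14.5 mm and length L (r < 46.5 mm, inside the shell).
No charge is enclosed, so Gauss's law gives E·2πrL = 0 ⇒ E = 0.

|E| = 0 N/C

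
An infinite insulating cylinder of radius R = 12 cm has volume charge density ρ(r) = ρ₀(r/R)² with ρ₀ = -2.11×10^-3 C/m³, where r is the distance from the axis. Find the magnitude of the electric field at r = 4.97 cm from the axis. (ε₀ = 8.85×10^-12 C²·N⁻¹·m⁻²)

|E| ≈ 5.08×10^5 N/C

Choose a coaxial cylinder of radius r = 4.97 cm (arbitrary length L) as the Gaussian surface (r < R).
Integrating ρ over the cross-section to radius r: λ_enc = (2πρ₀/R²) ∫₀^r r'^3 dr' = 2πρ₀ r^4/(4·R²) = -1.404e-6 C/m.
Gauss's law: E·2πrL = λ_enc L/ε₀.
E = |λ_enc|/(2πε₀r) = (1.404e-6)/(2π·8.85×10^-12·0.0497) = 5.08×10^5 N/C.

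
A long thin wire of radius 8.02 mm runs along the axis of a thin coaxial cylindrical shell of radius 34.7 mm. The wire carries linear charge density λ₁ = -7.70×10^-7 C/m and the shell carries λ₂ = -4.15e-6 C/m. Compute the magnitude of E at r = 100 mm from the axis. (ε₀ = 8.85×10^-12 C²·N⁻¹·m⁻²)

8.85e5 V/m

By cylindrical symmetry E is radial; use a coaxial Gaussian cylinder of radius 100 mm and length L (r > 34.7 mm, enclosing both).
λ_enc = λ₁ + λ₂ = (-7.70×10^-7) + (-4.15×10^-6) = -4.92×10^-6 C/m.
Applying ∮E·dA = Q_enc/ε₀ with the end caps contributing no flux:
E = |λ_enc|/(2πε₀r) = (4.92×10^-6)/(2π·8.85×10^-12·0.1) = 8.85×10^5 N/C.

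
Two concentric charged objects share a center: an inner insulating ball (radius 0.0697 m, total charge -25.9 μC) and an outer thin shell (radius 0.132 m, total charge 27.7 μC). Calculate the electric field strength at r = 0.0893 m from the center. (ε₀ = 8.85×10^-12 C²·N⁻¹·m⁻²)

Use a concentric Gaussian sphere at r = 0.0893 m (between the bodies, 0.0697 m < r < 0.132 m).
Only the inner charge is enclosed; the outer shell contributes nothing inside itself. Q_enc = -25.9 μC = -2.59×10^-5 C.
Applying ∮E·dA = Q_enc/ε₀ with Φ = E(4πr²):
E = |Q_enc|/(4πε₀r²) = (2.59×10^-5)/(4π·8.85×10^-12·(0.0893)²) = 2.92×10^7 N/C.

|E| ≈ 2.92e7 N/C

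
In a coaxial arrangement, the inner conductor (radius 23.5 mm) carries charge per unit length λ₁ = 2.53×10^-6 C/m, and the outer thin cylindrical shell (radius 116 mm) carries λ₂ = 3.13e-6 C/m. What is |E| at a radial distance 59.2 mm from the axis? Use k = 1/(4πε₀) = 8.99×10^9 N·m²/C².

Take a coaxial cylindrical Gaussian surface of radius r = 59.2 mm and length L (between the conductors, 23.5 mm < r < 116 mm).
The shell at 116 mm lies outside the Gaussian surface, so λ_enc = λ₁ = 2.53×10^-6 C/m.
Gauss's law: E·2πrL = λ_enc L/ε₀.
E = 2k|λ_enc|/r = 2(8.99×10^9)(2.53×10^-6)/(0.0592) = 7.68e5 N/C.

7.68×10^5 N/C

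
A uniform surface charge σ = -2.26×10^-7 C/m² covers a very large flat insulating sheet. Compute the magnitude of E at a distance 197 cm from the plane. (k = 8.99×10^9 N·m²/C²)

Choose a cylindrical pillbox piercing the sheet, end faces (area A) parallel to it.
Only the two end caps contribute flux: Φ = 2EA. With Q_enc = σA, Gauss's law gives E = |σ|/(2ε₀).
E = 2πk|σ| = 2π(8.99×10^9)(2.26e-7) = 1.28e4 N/C.

|E| ≈ 1.28e4 N/C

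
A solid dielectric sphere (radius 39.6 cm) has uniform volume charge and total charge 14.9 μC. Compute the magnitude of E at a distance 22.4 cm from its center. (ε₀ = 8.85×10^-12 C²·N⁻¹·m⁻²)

E ≈ 4.83e5 V/m

Use a concentric Gaussian sphere at r = 22.4 cm (r < R).
Only the charge within r is enclosed: Q_enc = Q·(r/R)³ = (14.9 μC)·(22.4 cm/39.6 cm)³ = 2.697e-6 C.
By Gauss's law, ∮E·dA = E·4πr² = Q_enc/ε₀.
E = |Q_enc|/(4πε₀r²) = (2.697×10^-6)/(4π·8.85×10^-12·(0.224)²) = 4.83×10^5 N/C.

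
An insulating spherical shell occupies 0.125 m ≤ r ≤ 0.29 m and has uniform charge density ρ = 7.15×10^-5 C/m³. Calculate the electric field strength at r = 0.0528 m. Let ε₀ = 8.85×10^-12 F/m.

E = 0 (no enclosed charge)

Symmetry ⇒ E = E(r) r̂. Gaussian sphere of radius r = 0.0528 m (r < 0.125 m, inside the empty cavity).
Q_enc = 0 (all charge lies at larger r); Gauss's law gives E = 0.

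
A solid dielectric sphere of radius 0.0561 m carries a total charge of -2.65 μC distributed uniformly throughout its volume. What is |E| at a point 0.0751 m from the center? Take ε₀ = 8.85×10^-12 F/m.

Use a concentric Gaussian sphere at r = 0.0751 m (r > R, so the entire charge is enclosed).
Q_enc = -2.65 μC = -2.65e-6 C.
Applying ∮E·dA = Q_enc/ε₀ with Φ = E(4πr²):
E = |Q_enc|/(4πε₀r²) = (2.65e-6)/(4π·8.85×10^-12·(0.0751)²) = 4.22e6 N/C.

E = 4.22e6 N/C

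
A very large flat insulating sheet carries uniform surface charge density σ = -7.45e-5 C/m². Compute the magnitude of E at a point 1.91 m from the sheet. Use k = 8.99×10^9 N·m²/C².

|E| = 4.21e6 N/C

By planar symmetry E is perpendicular to the sheet and uniform; use a Gaussian pillbox with flat faces of area A on each side of the sheet.
Flux Φ = 2EA and Q_enc = σA, so 2EA = σA/ε₀ ⇒ E = |σ|/(2ε₀), independent of distance.
E = 2πk|σ| = 2π(8.99×10^9)(7.45×10^-5) = 4.21×10^6 N/C.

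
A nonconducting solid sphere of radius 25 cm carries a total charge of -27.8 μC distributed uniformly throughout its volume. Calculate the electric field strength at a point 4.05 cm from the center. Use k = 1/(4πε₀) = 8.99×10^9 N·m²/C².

Take a concentric spherical Gaussian surface of radius r = 4.05 cm (r < R).
For a uniform sphere the enclosed fraction is (r/R)³, so Q_enc = (-27.8 μC)(0.0405/0.25)³ = -1.182×10^-7 C.
Gauss's law: E·4πr² = Q_enc/ε₀.
E = k|Q_enc|/r² = (8.99×10^9)(1.182×10^-7)/(0.0405)² = 6.48e5 N/C.

E = 6.48×10^5 N/C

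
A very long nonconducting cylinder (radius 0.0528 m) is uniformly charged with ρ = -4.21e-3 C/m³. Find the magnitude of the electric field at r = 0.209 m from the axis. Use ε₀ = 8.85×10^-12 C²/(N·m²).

Coaxial Gaussian cylinder, radius r = 0.209 m, length L (r > 0.0528 m, full cross-section enclosed).
λ_enc = ρ·πR² = (-4.21e-3)π(0.0528)² = -3.687e-5 C/m.
By Gauss's law (flux through the curved wall only), E·2πrL = λ_enc L/ε₀.
E = |λ_enc|/(2πε₀r) = (3.687×10^-5)/(2π·8.85×10^-12·0.209) = 3.17×10^6 N/C.

|E| ≈ 3.17e6 V/m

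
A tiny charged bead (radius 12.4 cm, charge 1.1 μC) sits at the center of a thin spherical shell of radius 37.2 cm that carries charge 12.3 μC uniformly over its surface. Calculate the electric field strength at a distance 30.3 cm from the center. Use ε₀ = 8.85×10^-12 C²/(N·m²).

Symmetry ⇒ E = E(r) r̂. Gaussian sphere of radius r = 30.3 cm (between the bodies, 12.4 cm < r < 37.2 cm).
The shell at 37.2 cm lies outside the Gaussian surface, so Q_enc = 1.1 μC = 1.10×10^-6 C.
By Gauss's law, ∮E·dA = E·4πr² = Q_enc/ε₀.
E = |Q_enc|/(4πε₀r²) = (1.10×10^-6)/(4π·8.85×10^-12·(0.303)²) = 1.08e5 N/C.

E ≈ 1.08e5 N/C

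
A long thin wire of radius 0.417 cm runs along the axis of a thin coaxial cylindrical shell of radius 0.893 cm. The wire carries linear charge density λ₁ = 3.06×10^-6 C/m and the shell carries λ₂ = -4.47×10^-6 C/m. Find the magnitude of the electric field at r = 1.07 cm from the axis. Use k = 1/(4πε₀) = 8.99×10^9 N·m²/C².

|E| ≈ 2.37e6 N/C

By cylindrical symmetry E is radial; use a coaxial Gaussian cylinder of radius 1.07 cm and length L (r > 0.893 cm, enclosing both).
λ_enc = λ₁ + λ₂ = (3.06×10^-6) + (-4.47×10^-6) = -1.41×10^-6 C/m.
By Gauss's law (flux through the curved wall only), E·2πrL = λ_enc L/ε₀.
E = 2k|λ_enc|/r = 2(8.99×10^9)(1.41e-6)/(0.0107) = 2.37×10^6 N/C.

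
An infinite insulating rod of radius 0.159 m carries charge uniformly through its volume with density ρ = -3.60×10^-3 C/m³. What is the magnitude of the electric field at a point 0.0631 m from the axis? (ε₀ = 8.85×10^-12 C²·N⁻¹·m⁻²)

Choose a coaxial cylinder of radius r = 0.0631 m (arbitrary length L) as the Gaussian surface (r < R).
Charge inside radius r per length L is ρ·πr²·L, so λ_enc = ρπr² = -4.503e-5 C/m.
Applying ∮E·dA = Q_enc/ε₀ with the end caps contributing no flux:
E = |λ_enc|/(2πε₀r) = (4.503×10^-5)/(2π·8.85×10^-12·0.0631) = 1.28×10^7 N/C.

|E| = 1.28×10^7 V/m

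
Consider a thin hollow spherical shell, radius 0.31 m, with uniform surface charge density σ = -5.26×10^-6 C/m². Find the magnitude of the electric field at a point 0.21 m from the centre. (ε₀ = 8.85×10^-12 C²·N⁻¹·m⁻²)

E = 0 (no enclosed charge)

Take a concentric spherical Gaussian surface of radius r = 0.21 m (inside the shell, r < 0.31 m).
All the charge is outside the Gaussian surface: Q_enc = 0, hence E = 0 everywhere inside the shell.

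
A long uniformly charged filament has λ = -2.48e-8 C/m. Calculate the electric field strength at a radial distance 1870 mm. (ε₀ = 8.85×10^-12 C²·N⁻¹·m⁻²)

Choose a coaxial cylinder of radius r = 1870 mm (arbitrary length L) as the Gaussian surface.
Q_enc = λL, so λ_enc = -2.48×10^-8 C/m.
Since E is radial and uniform over the curved surface, Φ = E·2πrL = Q_enc/ε₀ = λ_enc L/ε₀.
E = |λ_enc|/(2πε₀r) = (2.48×10^-8)/(2π·8.85×10^-12·1.87) = 238 N/C.

E = 238 N/C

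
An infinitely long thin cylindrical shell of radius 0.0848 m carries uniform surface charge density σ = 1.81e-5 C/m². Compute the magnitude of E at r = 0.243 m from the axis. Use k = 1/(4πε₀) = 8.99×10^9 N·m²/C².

Coaxial Gaussian cylinder, radius r = 0.243 m, length L (r > 0.0848 m).
The whole shell is enclosed: λ_enc = σ·2πR = (1.81×10^-5)·2π·(0.0848) = 9.644e-6 C/m.
Since E is radial and uniform over the curved surface, Φ = E·2πrL = Q_enc/ε₀ = λ_enc L/ε₀.
E = 2k|λ_enc|/r = 2(8.99×10^9)(9.644×10^-6)/(0.243) = 7.14×10^5 N/C.

7.14×10^5 N/C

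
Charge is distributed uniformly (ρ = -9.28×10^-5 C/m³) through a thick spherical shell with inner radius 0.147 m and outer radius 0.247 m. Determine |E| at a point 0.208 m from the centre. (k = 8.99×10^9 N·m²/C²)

|E| = 4.70×10^5 N/C

Use a concentric Gaussian sphere at r = 0.208 m (within the shell material, 0.147 m < r < 0.247 m).
Only the shell between 0.147 m and r is enclosed: Q_enc = ρ·(4π/3)(r³ − a³) = (-9.28×10^-5)·(4π/3)·((0.208)³ − (0.147)³) = -2.263×10^-6 C.
Gauss's law: E·4πr² = Q_enc/ε₀.
E = k|Q_enc|/r² = (8.99×10^9)(2.263×10^-6)/(0.208)² = 4.70×10^5 N/C.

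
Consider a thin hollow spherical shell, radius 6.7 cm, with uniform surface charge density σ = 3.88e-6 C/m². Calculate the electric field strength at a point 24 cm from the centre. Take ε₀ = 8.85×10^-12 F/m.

3.42×10^4 N/C

By spherical symmetry E is radial; choose a Gaussian sphere of radius r = 24 cm (r > 6.7 cm).
The entire shell is enclosed: Q_enc = σ·4πR² = (3.88e-6)·4π·(0.067)² = 2.189×10^-7 C.
Gauss's law: E·4πr² = Q_enc/ε₀.
E = |Q_enc|/(4πε₀r²) = (2.189e-7)/(4π·8.85×10^-12·(0.24)²) = 3.42×10^4 N/C.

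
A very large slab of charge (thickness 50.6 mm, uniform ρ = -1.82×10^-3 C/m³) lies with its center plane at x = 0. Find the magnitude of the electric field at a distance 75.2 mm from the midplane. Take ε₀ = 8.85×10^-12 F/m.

The point |x| = 75.2 mm lies outside the slab (half-thickness 0.0253 m). A symmetric pillbox spanning the full slab encloses Q_enc = ρ·d·A.
Flux = 2EA ⇒ E = |ρ|d/(2ε₀), independent of distance outside.
E = (1.82×10^-3)(0.0506)/(2·8.85×10^-12) = 5.20×10^6 N/C.

|E| = 5.20×10^6 N/C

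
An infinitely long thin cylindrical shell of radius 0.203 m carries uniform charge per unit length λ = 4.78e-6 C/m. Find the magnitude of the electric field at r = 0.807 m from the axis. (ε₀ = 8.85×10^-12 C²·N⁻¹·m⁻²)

E ≈ 1.07×10^5 V/m

By cylindrical symmetry E is radial; use a coaxial Gaussian cylinder of radius 0.807 m and length L (r > 0.203 m).
The full line charge is enclosed: λ_enc = 4.78e-6 C/m.
Applying ∮E·dA = Q_enc/ε₀ with the end caps contributing no flux:
E = |λ_enc|/(2πε₀r) = (4.78e-6)/(2π·8.85×10^-12·0.807) = 1.07e5 N/C.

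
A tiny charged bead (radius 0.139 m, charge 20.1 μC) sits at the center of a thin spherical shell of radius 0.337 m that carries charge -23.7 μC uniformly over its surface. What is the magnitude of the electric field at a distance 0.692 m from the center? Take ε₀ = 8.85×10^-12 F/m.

By spherical symmetry E is radial; choose a Gaussian sphere of radius r = 0.692 m (r > 0.337 m, enclosing both).
Q_enc = (20.1 μC) + (-23.7 μC) = -3.60×10^-6 C.
Since E is radial and uniform over the Gaussian sphere, Φ = E·4πr² = Q_enc/ε₀.
E = |Q_enc|/(4πε₀r²) = (3.60×10^-6)/(4π·8.85×10^-12·(0.692)²) = 6.76×10^4 N/C.

|E| ≈ 6.76e4 V/m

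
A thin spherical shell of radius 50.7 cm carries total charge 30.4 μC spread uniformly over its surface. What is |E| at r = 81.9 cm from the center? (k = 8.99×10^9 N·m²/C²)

E ≈ 4.07e5 N/C

Symmetry ⇒ E = E(r) r̂. Gaussian sphere of radius r = 81.9 cm (r > 50.7 cm).
The entire shell is enclosed: Q_enc = 3.04×10^-5 C.
Applying ∮E·dA = Q_enc/ε₀ with Φ = E(4πr²):
E = k|Q_enc|/r² = (8.99×10^9)(3.04×10^-5)/(0.819)² = 4.07×10^5 N/C.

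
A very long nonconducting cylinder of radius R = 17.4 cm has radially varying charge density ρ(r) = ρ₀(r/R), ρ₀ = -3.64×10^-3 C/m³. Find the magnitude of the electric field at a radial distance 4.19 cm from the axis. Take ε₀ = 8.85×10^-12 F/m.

E ≈ 1.38×10^6 N/C

By cylindrical symmetry E is radial; use a coaxial Gaussian cylinder of radius 4.19 cm and length L (r < R).
λ_enc = ∫₀^r ρ(r')·2πr' dr' = (2πρ₀/R)·r^3/3 = -3.223e-6 C/m.
By Gauss's law (flux through the curved wall only), E·2πrL = λ_enc L/ε₀.
E = |λ_enc|/(2πε₀r) = (3.223×10^-6)/(2π·8.85×10^-12·0.0419) = 1.38×10^6 N/C.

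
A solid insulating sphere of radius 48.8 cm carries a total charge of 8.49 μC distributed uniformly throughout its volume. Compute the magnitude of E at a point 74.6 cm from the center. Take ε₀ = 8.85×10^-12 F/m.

E = 1.37e5 N/C

Use a concentric Gaussian sphere at r = 74.6 cm (r > R, so the entire charge is enclosed).
Q_enc = 8.49 μC = 8.49e-6 C.
Since E is radial and uniform over the Gaussian sphere, Φ = E·4πr² = Q_enc/ε₀.
E = |Q_enc|/(4πε₀r²) = (8.49×10^-6)/(4π·8.85×10^-12·(0.746)²) = 1.37×10^5 N/C.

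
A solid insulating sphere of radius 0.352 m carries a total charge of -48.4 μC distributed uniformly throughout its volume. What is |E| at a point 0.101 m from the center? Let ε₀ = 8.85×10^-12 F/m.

Take a concentric spherical Gaussian surface of radius r = 0.101 m (r < R).
Only the charge within r is enclosed: Q_enc = Q·(r/R)³ = (-48.4 μC)·(0.101 m/0.352 m)³ = -1.143e-6 C.
Gauss's law: E·4πr² = Q_enc/ε₀.
E = |Q_enc|/(4πε₀r²) = (1.143×10^-6)/(4π·8.85×10^-12·(0.101)²) = 1.01e6 N/C.

1.01×10^6 N/C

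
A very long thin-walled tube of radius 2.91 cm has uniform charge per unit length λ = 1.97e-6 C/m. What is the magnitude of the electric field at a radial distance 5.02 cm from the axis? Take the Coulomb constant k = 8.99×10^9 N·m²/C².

E ≈ 7.06×10^5 V/m

Take a coaxial cylindrical Gaussian surface of radius r = 5.02 cm and length L (r > 2.91 cm).
The full line charge is enclosed: λ_enc = 1.97×10^-6 C/m.
Gauss's law: E·2πrL = λ_enc L/ε₀.
E = 2k|λ_enc|/r = 2(8.99×10^9)(1.97×10^-6)/(0.0502) = 7.06×10^5 N/C.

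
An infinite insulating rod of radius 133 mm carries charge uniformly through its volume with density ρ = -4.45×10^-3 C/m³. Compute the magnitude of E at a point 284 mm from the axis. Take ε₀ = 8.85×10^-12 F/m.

Take a coaxial cylindrical Gaussian surface of radius r = 284 mm and length L (r > 133 mm, full cross-section enclosed).
λ_enc = ρ·πR² = (-4.45×10^-3)π(0.133)² = -2.473×10^-4 C/m.
By Gauss's law (flux through the curved wall only), E·2πrL = λ_enc L/ε₀.
E = |λ_enc|/(2πε₀r) = (2.473×10^-4)/(2π·8.85×10^-12·0.284) = 1.57×10^7 N/C.

|E| ≈ 1.57×10^7 N/C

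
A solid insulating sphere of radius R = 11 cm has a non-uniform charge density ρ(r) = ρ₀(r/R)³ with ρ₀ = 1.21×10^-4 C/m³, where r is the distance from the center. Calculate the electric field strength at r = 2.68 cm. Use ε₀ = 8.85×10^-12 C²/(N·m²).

E = 883 V/m

Take a concentric spherical Gaussian surface of radius r = 2.68 cm (r < R).
Q_enc = ∫₀^r ρ(r')·4πr'² dr' = (4πρ₀/R³) ∫₀^r r'^5 dr' = 4πρ₀ r^6/(6·R³) = 7.055×10^-11 C.
Since E is radial and uniform over the Gaussian sphere, Φ = E·4πr² = Q_enc/ε₀.
E = |Q_enc|/(4πε₀r²) = (7.055×10^-11)/(4π·8.85×10^-12·(0.0268)²) = 883 N/C.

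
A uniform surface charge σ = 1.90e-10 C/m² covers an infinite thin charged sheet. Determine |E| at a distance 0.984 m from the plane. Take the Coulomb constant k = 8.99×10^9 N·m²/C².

E ≈ 10.7 N/C

By planar symmetry E is perpendicular to the sheet and uniform; use a Gaussian pillbox with flat faces of area A on each side of the sheet.
Flux Φ = 2EA and Q_enc = σA, so 2EA = σA/ε₀ ⇒ E = |σ|/(2ε₀), independent of distance.
E = 2πk|σ| = 2π(8.99×10^9)(1.90×10^-10) = 10.7 N/C.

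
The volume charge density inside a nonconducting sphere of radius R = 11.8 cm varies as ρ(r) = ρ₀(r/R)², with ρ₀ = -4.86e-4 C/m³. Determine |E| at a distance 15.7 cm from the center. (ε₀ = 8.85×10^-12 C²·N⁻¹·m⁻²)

Take a concentric spherical Gaussian surface of radius r = 15.7 cm (r > R, all charge enclosed).
Q_enc = 4π ∫₀^R ρ₀(r'/R)^2 r'² dr' = 4πρ₀R³/5 = -2.007×10^-6 C.
Since E is radial and uniform over the Gaussian sphere, Φ = E·4πr² = Q_enc/ε₀.
E = |Q_enc|/(4πε₀r²) = (2.007e-6)/(4π·8.85×10^-12·(0.157)²) = 7.32×10^5 N/C.

E ≈ 7.32×10^5 V/m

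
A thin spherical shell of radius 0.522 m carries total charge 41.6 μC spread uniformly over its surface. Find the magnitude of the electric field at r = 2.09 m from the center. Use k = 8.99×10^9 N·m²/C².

8.56×10^4 N/C

By spherical symmetry E is radial; choose a Gaussian sphere of radius r = 2.09 m (r > 0.522 m).
The entire shell is enclosed: Q_enc = 4.16×10^-5 C.
By Gauss's law, ∮E·dA = E·4πr² = Q_enc/ε₀.
E = k|Q_enc|/r² = (8.99×10^9)(4.16e-5)/(2.09)² = 8.56e4 N/C.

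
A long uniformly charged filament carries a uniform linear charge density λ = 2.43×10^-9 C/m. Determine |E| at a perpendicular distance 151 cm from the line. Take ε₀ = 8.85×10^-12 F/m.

E = 28.9 N/C

Take a coaxial cylindrical Gaussian surface of radius r = 151 cm and length L.
Q_enc = λL, so λ_enc = 2.43×10^-9 C/m.
Applying ∮E·dA = Q_enc/ε₀ with the end caps contributing no flux:
E = |λ_enc|/(2πε₀r) = (2.43×10^-9)/(2π·8.85×10^-12·1.51) = 28.9 N/C.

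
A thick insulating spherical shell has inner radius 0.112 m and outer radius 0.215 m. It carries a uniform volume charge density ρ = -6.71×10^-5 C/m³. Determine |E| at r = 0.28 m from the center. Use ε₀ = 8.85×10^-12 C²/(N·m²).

2.75×10^5 N/C

Take a concentric spherical Gaussian surface of radius r = 0.28 m (r > 0.215 m, enclosing the whole shell).
Q_enc = ρ·(4π/3)(b³ − a³) = (-6.71×10^-5)·(4π/3)·((0.215)³ − (0.112)³) = -2.398×10^-6 C.
By Gauss's law, ∮E·dA = E·4πr² = Q_enc/ε₀.
E = |Q_enc|/(4πε₀r²) = (2.398×10^-6)/(4π·8.85×10^-12·(0.28)²) = 2.75×10^5 N/C.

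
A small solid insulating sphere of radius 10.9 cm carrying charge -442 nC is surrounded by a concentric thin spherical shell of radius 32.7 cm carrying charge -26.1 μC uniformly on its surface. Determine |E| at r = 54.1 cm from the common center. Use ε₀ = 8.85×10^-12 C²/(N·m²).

|E| ≈ 8.15e5 V/m

Use a concentric Gaussian sphere at r = 54.1 cm (r > 32.7 cm, enclosing both).
Q_enc = (-442 nC) + (-26.1 μC) = -2.654e-5 C.
Gauss's law: E·4πr² = Q_enc/ε₀.
E = |Q_enc|/(4πε₀r²) = (2.654×10^-5)/(4π·8.85×10^-12·(0.541)²) = 8.15e5 N/C.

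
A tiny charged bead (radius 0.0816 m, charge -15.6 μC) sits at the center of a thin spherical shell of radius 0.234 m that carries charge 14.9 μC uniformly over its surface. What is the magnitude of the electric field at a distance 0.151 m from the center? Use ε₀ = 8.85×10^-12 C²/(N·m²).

|E| ≈ 6.15×10^6 N/C

By spherical symmetry E is radial; choose a Gaussian sphere of radius r = 0.151 m (between the bodies, 0.0816 m < r < 0.234 m).
The shell at 0.234 m lies outside the Gaussian surface, so Q_enc = -15.6 μC = -1.56e-5 C.
Gauss's law: E·4πr² = Q_enc/ε₀.
E = |Q_enc|/(4πε₀r²) = (1.56e-5)/(4π·8.85×10^-12·(0.151)²) = 6.15×10^6 N/C.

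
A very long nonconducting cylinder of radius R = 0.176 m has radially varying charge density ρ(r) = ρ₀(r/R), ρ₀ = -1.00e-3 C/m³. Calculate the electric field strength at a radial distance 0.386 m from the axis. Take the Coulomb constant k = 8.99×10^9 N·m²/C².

E = 3.02×10^6 N/C

Coaxial Gaussian cylinder, radius r = 0.386 m, length L (r > R, full charge per length enclosed).
λ_enc = 2π ∫₀^R ρ₀(r'/R)^1 r' dr' = 2πρ₀R²/3 = -6.488×10^-5 C/m.
By Gauss's law (flux through the curved wall only), E·2πrL = λ_enc L/ε₀.
E = 2k|λ_enc|/r = 2(8.99×10^9)(6.488×10^-5)/(0.386) = 3.02×10^6 N/C.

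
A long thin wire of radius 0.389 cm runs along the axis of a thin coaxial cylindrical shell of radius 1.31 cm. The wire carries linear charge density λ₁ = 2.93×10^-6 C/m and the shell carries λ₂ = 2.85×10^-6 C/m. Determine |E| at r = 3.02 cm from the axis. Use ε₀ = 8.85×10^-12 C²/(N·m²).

E = 3.44×10^6 N/C

Take a coaxial cylindrical Gaussian surface of radius r = 3.02 cm and length L (r > 1.31 cm, enclosing both).
λ_enc = λ₁ + λ₂ = (2.93e-6) + (2.85×10^-6) = 5.78e-6 C/m.
By Gauss's law (flux through the curved wall only), E·2πrL = λ_enc L/ε₀.
E = |λ_enc|/(2πε₀r) = (5.78×10^-6)/(2π·8.85×10^-12·0.0302) = 3.44e6 N/C.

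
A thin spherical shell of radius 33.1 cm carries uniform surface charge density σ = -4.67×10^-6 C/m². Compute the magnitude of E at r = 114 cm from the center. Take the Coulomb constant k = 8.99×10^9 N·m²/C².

Take a concentric spherical Gaussian surface of radius r = 114 cm (r > 33.1 cm).
The entire shell is enclosed: Q_enc = σ·4πR² = (-4.67×10^-6)·4π·(0.331)² = -6.43e-6 C.
Since E is radial and uniform over the Gaussian sphere, Φ = E·4πr² = Q_enc/ε₀.
E = k|Q_enc|/r² = (8.99×10^9)(6.43×10^-6)/(1.14)² = 4.45e4 N/C.

4.45×10^4 N/C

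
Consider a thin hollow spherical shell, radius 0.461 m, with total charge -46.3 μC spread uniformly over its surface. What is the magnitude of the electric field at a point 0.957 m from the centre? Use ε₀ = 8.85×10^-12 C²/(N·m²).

Take a concentric spherical Gaussian surface of radius r = 0.957 m (r > 0.461 m).
The entire shell is enclosed: Q_enc = -4.63e-5 C.
Since E is radial and uniform over the Gaussian sphere, Φ = E·4πr² = Q_enc/ε₀.
E = |Q_enc|/(4πε₀r²) = (4.63×10^-5)/(4π·8.85×10^-12·(0.957)²) = 4.55e5 N/C.

E = 4.55×10^5 V/m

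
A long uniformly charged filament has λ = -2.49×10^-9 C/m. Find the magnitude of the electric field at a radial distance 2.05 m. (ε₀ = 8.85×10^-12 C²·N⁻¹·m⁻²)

Take a coaxial cylindrical Gaussian surface of radius r = 2.05 m and length L.
Q_enc = λL, so λ_enc = -2.49×10^-9 C/m.
Gauss's law: E·2πrL = λ_enc L/ε₀.
E = |λ_enc|/(2πε₀r) = (2.49e-9)/(2π·8.85×10^-12·2.05) = 21.8 N/C.

E ≈ 21.8 V/m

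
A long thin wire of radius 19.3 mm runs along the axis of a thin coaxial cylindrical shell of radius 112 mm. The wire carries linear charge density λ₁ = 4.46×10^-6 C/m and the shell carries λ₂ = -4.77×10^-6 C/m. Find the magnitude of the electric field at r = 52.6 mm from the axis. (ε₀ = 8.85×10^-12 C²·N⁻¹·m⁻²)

Choose a coaxial cylinder of radius r = 52.6 mm (arbitrary length L) as the Gaussian surface (between the conductors, 19.3 mm < r < 112 mm).
Only the inner wire is enclosed; the outer shell contributes nothing inside itself. λ_enc = λ₁ = 4.46e-6 C/m.
By Gauss's law (flux through the curved wall only), E·2πrL = λ_enc L/ε₀.
E = |λ_enc|/(2πε₀r) = (4.46×10^-6)/(2π·8.85×10^-12·0.0526) = 1.52×10^6 N/C.

E ≈ 1.52×10^6 N/C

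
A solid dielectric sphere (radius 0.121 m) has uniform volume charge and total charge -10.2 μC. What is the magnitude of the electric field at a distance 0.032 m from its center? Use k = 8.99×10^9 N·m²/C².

Use a concentric Gaussian sphere at r = 0.032 m (r < R).
For a uniform sphere the enclosed fraction is (r/R)³, so Q_enc = (-10.2 μC)(0.032/0.121)³ = -1.887e-7 C.
Applying ∮E·dA = Q_enc/ε₀ with Φ = E(4πr²):
E = k|Q_enc|/r² = (8.99×10^9)(1.887e-7)/(0.032)² = 1.66×10^6 N/C.

E ≈ 1.66×10^6 N/C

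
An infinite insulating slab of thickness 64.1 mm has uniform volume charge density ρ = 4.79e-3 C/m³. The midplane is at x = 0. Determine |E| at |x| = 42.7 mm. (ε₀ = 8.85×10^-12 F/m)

E ≈ 1.73e7 N/C

The point |x| = 42.7 mm lies outside the slab (half-thickness 0.03205 m). A symmetric pillbox spanning the full slab encloses Q_enc = ρ·d·A.
Flux = 2EA ⇒ E = |ρ|d/(2ε₀), independent of distance outside.
E = (4.79e-3)(0.0641)/(2·8.85×10^-12) = 1.73×10^7 N/C.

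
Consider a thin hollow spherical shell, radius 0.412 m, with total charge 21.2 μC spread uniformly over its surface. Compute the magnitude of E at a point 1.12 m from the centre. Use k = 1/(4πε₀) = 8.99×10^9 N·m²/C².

E = 1.52×10^5 N/C

Symmetry ⇒ E = E(r) r̂. Gaussian sphere of radius r = 1.12 m (r > 0.412 m).
The entire shell is enclosed: Q_enc = 2.12×10^-5 C.
Applying ∮E·dA = Q_enc/ε₀ with Φ = E(4πr²):
E = k|Q_enc|/r² = (8.99×10^9)(2.12e-5)/(1.12)² = 1.52×10^5 N/C.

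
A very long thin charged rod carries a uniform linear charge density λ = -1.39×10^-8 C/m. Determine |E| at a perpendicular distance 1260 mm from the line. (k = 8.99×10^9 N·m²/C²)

198 N/C

Take a coaxial cylindrical Gaussian surface of radius r = 1260 mm and length L.
Q_enc = λL, so λ_enc = -1.39×10^-8 C/m.
Gauss's law: E·2πrL = λ_enc L/ε₀.
E = 2k|λ_enc|/r = 2(8.99×10^9)(1.39×10^-8)/(1.26) = 198 N/C.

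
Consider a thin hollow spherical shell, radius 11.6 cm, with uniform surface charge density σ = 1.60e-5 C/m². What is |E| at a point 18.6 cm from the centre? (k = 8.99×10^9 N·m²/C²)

|E| = 7.03×10^5 N/C

Symmetry ⇒ E = E(r) r̂. Gaussian sphere of radius r = 18.6 cm (r > 11.6 cm).
The entire shell is enclosed: Q_enc = σ·4πR² = (1.60×10^-5)·4π·(0.116)² = 2.705×10^-6 C.
Applying ∮E·dA = Q_enc/ε₀ with Φ = E(4πr²):
E = k|Q_enc|/r² = (8.99×10^9)(2.705×10^-6)/(0.186)² = 7.03×10^5 N/C.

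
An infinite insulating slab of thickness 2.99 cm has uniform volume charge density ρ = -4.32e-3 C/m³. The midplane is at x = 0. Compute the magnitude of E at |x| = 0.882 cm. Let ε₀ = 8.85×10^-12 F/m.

|E| = 4.31×10^6 N/C

By symmetry E is perpendicular to the slab. A Gaussian pillbox from −0.882 cm to +0.882 cm (face area A) lies entirely within the slab.
Q_enc = ρ·(2x)·A and flux = 2EA, so 2EA = 2ρxA/ε₀ ⇒ E = |ρ|x/ε₀.
E = (4.32×10^-3)(0.00882)/(8.85×10^-12) = 4.31×10^6 N/C.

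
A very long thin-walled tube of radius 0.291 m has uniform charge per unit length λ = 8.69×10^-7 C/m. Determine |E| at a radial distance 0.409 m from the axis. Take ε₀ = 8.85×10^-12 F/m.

E = 3.82×10^4 N/C

Take a coaxial cylindrical Gaussian surface of radius r = 0.409 m and length L (r > 0.291 m).
The full line charge is enclosed: λ_enc = 8.69×10^-7 C/m.
Gauss's law: E·2πrL = λ_enc L/ε₀.
E = |λ_enc|/(2πε₀r) = (8.69×10^-7)/(2π·8.85×10^-12·0.409) = 3.82×10^4 N/C.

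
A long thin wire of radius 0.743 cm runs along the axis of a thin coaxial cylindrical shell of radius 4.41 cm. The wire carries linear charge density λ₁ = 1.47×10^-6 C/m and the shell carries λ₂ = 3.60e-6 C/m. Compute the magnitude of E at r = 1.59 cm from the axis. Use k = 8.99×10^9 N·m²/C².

E = 1.66×10^6 N/C

Take a coaxial cylindrical Gaussian surface of radius r = 1.59 cm and length L (between the conductors, 0.743 cm < r < 4.41 cm).
The shell at 4.41 cm lies outside the Gaussian surface, so λ_enc = λ₁ = 1.47×10^-6 C/m.
Since E is radial and uniform over the curved surface, Φ = E·2πrL = Q_enc/ε₀ = λ_enc L/ε₀.
E = 2k|λ_enc|/r = 2(8.99×10^9)(1.47×10^-6)/(0.0159) = 1.66×10^6 N/C.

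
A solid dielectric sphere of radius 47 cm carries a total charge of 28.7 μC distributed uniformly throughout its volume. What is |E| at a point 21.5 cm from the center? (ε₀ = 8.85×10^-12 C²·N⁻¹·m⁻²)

E = 5.34e5 N/C

Take a concentric spherical Gaussian surface of radius r = 21.5 cm (r < R).
For a uniform sphere the enclosed fraction is (r/R)³, so Q_enc = (28.7 μC)(0.215/0.47)³ = 2.747e-6 C.
By Gauss's law, ∮E·dA = E·4πr² = Q_enc/ε₀.
E = |Q_enc|/(4πε₀r²) = (2.747×10^-6)/(4π·8.85×10^-12·(0.215)²) = 5.34×10^5 N/C.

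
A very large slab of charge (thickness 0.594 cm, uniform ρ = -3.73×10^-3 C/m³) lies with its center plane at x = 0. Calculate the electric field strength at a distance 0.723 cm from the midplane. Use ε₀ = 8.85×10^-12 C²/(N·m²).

The point |x| = 0.723 cm lies outside the slab (half-thickness 0.00297 m). A symmetric pillbox spanning the full slab encloses Q_enc = ρ·d·A.
Flux = 2EA ⇒ E = |ρ|d/(2ε₀), independent of distance outside.
E = (3.73×10^-3)(0.00594)/(2·8.85×10^-12) = 1.25×10^6 N/C.

|E| = 1.25e6 V/m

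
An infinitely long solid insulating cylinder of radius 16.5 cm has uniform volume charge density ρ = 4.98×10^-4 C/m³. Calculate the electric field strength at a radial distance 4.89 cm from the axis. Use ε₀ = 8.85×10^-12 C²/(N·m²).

By cylindrical symmetry E is radial; use a coaxial Gaussian cylinder of radius 4.89 cm and length L (r < R).
Enclosed charge per unit length: λ_enc = ρ·πr² = (4.98e-4)π(0.0489)² = 3.741×10^-6 C/m.
Gauss's law: E·2πrL = λ_enc L/ε₀.
E = |λ_enc|/(2πε₀r) = (3.741×10^-6)/(2π·8.85×10^-12·0.0489) = 1.38e6 N/C.

|E| ≈ 1.38e6 N/C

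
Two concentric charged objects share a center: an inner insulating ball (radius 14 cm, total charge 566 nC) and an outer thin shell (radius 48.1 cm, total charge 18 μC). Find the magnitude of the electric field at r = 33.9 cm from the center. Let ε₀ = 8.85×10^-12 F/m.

Symmetry ⇒ E = E(r) r̂. Gaussian sphere of radius r = 33.9 cm (between the bodies, 14 cm < r < 48.1 cm).
Only the inner charge is enclosed; the outer shell contributes nothing inside itself. Q_enc = 566 nC = 5.66e-7 C.
Since E is radial and uniform over the Gaussian sphere, Φ = E·4πr² = Q_enc/ε₀.
E = |Q_enc|/(4πε₀r²) = (5.66e-7)/(4π·8.85×10^-12·(0.339)²) = 4.43×10^4 N/C.

E = 4.43×10^4 N/C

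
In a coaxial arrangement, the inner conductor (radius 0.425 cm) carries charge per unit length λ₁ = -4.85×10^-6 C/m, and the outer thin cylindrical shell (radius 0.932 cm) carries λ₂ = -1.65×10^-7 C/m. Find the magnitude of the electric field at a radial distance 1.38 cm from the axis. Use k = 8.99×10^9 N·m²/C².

Take a coaxial cylindrical Gaussian surface of radius r = 1.38 cm and length L (r > 0.932 cm, enclosing both).
λ_enc = λ₁ + λ₂ = (-4.85×10^-6) + (-1.65e-7) = -5.015e-6 C/m.
By Gauss's law (flux through the curved wall only), E·2πrL = λ_enc L/ε₀.
E = 2k|λ_enc|/r = 2(8.99×10^9)(5.015×10^-6)/(0.0138) = 6.53×10^6 N/C.

|E| = 6.53×10^6 N/C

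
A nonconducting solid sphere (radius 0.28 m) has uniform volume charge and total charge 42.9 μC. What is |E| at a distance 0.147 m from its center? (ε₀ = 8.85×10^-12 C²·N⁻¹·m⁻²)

2.58×10^6 V/m

Take a concentric spherical Gaussian surface of radius r = 0.147 m (r < R).
Only the charge within r is enclosed: Q_enc = Q·(r/R)³ = (42.9 μC)·(0.147 m/0.28 m)³ = 6.208×10^-6 C.
Since E is radial and uniform over the Gaussian sphere, Φ = E·4πr² = Q_enc/ε₀.
E = |Q_enc|/(4πε₀r²) = (6.208e-6)/(4π·8.85×10^-12·(0.147)²) = 2.58×10^6 N/C.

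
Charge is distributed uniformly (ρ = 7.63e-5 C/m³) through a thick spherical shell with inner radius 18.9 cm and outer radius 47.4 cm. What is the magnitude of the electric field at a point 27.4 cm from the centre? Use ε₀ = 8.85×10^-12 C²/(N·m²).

Take a concentric spherical Gaussian surface of radius r = 27.4 cm (within the shell material, 18.9 cm < r < 47.4 cm).
Enclosed charge is the volume from a to r: Q_enc = (4π/3)ρ(r³ − a³) = 4.417×10^-6 C.
Since E is radial and uniform over the Gaussian sphere, Φ = E·4πr² = Q_enc/ε₀.
E = |Q_enc|/(4πε₀r²) = (4.417×10^-6)/(4π·8.85×10^-12·(0.274)²) = 5.29×10^5 N/C.

E ≈ 5.29e5 N/C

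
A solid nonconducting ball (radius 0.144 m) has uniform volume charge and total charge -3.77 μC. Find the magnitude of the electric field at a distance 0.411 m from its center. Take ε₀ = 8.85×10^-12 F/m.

|E| ≈ 2.01×10^5 N/C

Symmetry ⇒ E = E(r) r̂. Gaussian sphere of radius r = 0.411 m (r > R, so the entire charge is enclosed).
Q_enc = -3.77 μC = -3.77e-6 C.
Gauss's law: E·4πr² = Q_enc/ε₀.
E = |Q_enc|/(4πε₀r²) = (3.77e-6)/(4π·8.85×10^-12·(0.411)²) = 2.01e5 N/C.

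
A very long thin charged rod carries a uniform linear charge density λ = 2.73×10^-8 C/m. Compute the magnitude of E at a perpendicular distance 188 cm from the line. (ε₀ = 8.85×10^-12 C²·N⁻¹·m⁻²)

Coaxial Gaussian cylinder, radius r = 188 cm, length L.
Q_enc = λL, so λ_enc = 2.73×10^-8 C/m.
By Gauss's law (flux through the curved wall only), E·2πrL = λ_enc L/ε₀.
E = |λ_enc|/(2πε₀r) = (2.73×10^-8)/(2π·8.85×10^-12·1.88) = 261 N/C.

261 V/m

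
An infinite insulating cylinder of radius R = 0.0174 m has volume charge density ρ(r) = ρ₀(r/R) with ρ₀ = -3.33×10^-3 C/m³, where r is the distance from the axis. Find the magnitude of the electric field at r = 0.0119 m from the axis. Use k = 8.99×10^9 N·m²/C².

By cylindrical symmetry E is radial; use a coaxial Gaussian cylinder of radius 0.0119 m and length L (r < R).
Integrating ρ over the cross-section to radius r: λ_enc = (2πρ₀/R) ∫₀^r r'^2 dr' = 2πρ₀ r^3/(3·R) = -6.755×10^-7 C/m.
By Gauss's law (flux through the curved wall only), E·2πrL = λ_enc L/ε₀.
E = 2k|λ_enc|/r = 2(8.99×10^9)(6.755e-7)/(0.0119) = 1.02e6 N/C.

E ≈ 1.02×10^6 V/m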